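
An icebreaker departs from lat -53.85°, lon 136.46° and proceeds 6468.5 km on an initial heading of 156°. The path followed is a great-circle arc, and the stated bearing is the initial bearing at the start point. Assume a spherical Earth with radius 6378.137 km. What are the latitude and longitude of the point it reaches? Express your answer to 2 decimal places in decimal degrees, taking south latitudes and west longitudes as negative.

latitude -62.15°, longitude -91.20°

δ = 6468.5/6378.137 = 1.014168 rad (58.1075°).
Start latitude φ₁ = -0.939860 rad; initial bearing θ = 2.722714 rad.
Applying the spherical law of cosines for sides, sin φ₂ = sin φ₁ cos δ + cos φ₁ sin δ cos θ = -0.884161, so φ₂ = -62.15°.
For the longitude increment, Δλ = atan2( sin θ sin δ cos φ₁, cos δ − sin φ₁ sin φ₂ ) = atan2(0.203714, -0.185611) = 132.34°.
λ₂ = 136.46° + 132.34° = 268.80°, normalized to (−180°, 180°] → -91.20°.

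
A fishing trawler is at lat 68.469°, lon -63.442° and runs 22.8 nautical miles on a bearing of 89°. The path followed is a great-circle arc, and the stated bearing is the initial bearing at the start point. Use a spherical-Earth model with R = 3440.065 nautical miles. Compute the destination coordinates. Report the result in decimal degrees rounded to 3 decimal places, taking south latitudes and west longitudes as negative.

latitude 68.472°, longitude -62.407°

Central angle δ = d/R = 0.006628 rad.
Start latitude φ₁ = 1.195009 rad; initial bearing θ = 1.553343 rad.
Destination latitude: φ₂ = arcsin( sin φ₁ cos δ + cos φ₁ sin δ cos θ ) = arcsin(0.930241) = 68.472°.
For the longitude increment, Δλ = atan2( sin θ sin δ cos φ₁, cos δ − sin φ₁ sin φ₂ ) = atan2(0.002432, 0.134650) = 1.035°.
λ₂ = -63.442° + 1.035° = -62.407°.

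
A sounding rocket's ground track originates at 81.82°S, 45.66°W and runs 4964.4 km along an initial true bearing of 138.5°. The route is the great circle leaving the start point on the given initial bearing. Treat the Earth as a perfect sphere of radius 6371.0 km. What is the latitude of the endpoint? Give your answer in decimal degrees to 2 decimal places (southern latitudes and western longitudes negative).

latitude -51.18°

The arc subtends δ = 4964.4/6371 = 0.779218 rad at the centre.
Converting: φ₁ = -1.428028 rad, θ = 2.417281 rad.
Destination latitude: φ₂ = arcsin( sin φ₁ cos δ + cos φ₁ sin δ cos θ ) = arcsin(-0.779110) = -51.18°.
Then Δλ = atan2(0.066253, -0.059720) = 2.304382 rad, from sin θ sin δ cos φ₁ over cos δ − sin φ₁ sin φ₂.
λ₂ = -45.66° + 132.03° = 86.37°.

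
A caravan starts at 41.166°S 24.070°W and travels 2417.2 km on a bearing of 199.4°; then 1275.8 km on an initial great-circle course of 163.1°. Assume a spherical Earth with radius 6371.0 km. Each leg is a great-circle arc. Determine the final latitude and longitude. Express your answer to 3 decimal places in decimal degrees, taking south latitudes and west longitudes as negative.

Apply the spherical direct solution leg by leg, carrying full precision between legs.
Leg 1: from (-41.166°, -24.070°), δ = 2417.2/6371 = 0.379407 rad, θ = 199.4° → φ = -60.976°, λ = -38.758°.
Leg 2: from (-60.976°, -38.758°), δ = 1275.8/6371 = 0.200251 rad, θ = 163.1° → φ = -71.674°, λ = -28.161°.

latitude -71.674°, longitude -28.161°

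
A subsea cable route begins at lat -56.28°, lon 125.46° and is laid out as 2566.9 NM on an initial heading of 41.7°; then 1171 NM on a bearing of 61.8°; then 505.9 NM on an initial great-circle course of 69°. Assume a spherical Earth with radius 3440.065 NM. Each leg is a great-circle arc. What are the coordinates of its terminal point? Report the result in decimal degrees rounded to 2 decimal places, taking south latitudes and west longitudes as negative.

latitude -6.20°, longitude 179.29°

Apply the spherical direct solution leg by leg, carrying full precision between legs.
Leg 1: from (-56.28°, 125.46°), δ = 2566.9/3440.065 = 0.746178 rad, θ = 41.7° → φ = -19.23°, λ = 154.03°.
Leg 2: from (-19.23°, 154.03°), δ = 1171/3440.065 = 0.340401 rad, θ = 61.8° → φ = -9.30°, λ = 171.38°.
Leg 3: from (-9.30°, 171.38°), δ = 505.9/3440.065 = 0.147061 rad, θ = 69° → φ = -6.20°, λ = 179.29°.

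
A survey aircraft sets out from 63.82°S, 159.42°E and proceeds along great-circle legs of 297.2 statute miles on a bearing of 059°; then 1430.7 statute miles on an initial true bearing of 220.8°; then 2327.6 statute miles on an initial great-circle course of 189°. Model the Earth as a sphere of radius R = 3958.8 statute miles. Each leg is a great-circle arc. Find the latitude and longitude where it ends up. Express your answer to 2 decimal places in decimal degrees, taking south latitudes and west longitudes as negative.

Apply the spherical direct solution leg by leg, carrying full precision between legs.
Leg 1: from (-63.82°, 159.42°), δ = 297.2/3958.8 = 0.075073 rad, θ = 59° → φ = -61.38°, λ = 167.13°.
Leg 2: from (-61.38°, 167.13°), δ = 1430.7/3958.8 = 0.361397 rad, θ = 220.8° → φ = -71.68°, λ = 119.81°.
Leg 3: from (-71.68°, 119.81°), δ = 2327.6/3958.8 = 0.587956 rad, θ = 189° → φ = -74.17°, λ = -41.64°.

latitude -74.17°, longitude -41.64°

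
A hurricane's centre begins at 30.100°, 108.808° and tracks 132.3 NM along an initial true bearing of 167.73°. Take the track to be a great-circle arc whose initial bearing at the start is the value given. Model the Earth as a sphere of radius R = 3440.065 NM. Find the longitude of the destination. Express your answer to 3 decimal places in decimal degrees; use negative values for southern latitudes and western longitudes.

Angular distance δ = d/R = 132.3 / 3440.065 = 0.038459 rad.
With φ₁ = 30.100° = 0.525344 rad and θ = 167.73° = 2.927441 rad:
sin φ₂ = sin φ₁ cos δ + cos φ₁ sin δ cos θ = (0.501511)(0.999261) + (0.865151)(0.038449)(-0.977157) = 0.468635
φ₂ = asin(0.468635) = 0.487745 rad = 27.946°.
Δλ = atan2( sin θ sin δ cos φ₁ , cos δ − sin φ₁ sin φ₂ ) = atan2(0.007069, 0.764235) = 0.009250 rad = 0.530°.
Hence λ₂ = 108.808° + 0.530° = 109.338°.

longitude 109.338°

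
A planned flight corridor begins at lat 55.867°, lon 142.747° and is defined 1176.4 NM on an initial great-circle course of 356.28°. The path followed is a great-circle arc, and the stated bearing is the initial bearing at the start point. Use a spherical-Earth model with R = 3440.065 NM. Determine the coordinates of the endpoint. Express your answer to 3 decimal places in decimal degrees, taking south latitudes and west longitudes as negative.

Angular distance δ = d/R = 1176.4 / 3440.065 = 0.341970 rad.
Start latitude φ₁ = 0.975063 rad; initial bearing θ = 6.218259 rad.
sin φ₂ = sin φ₁ cos δ + cos φ₁ sin δ cos θ = (0.827737)(0.942096) + (0.561116)(0.335344)(0.997893) = 0.967578
φ₂ = asin(0.967578) = 1.315459 rad = 75.370°.
Then Δλ = atan2(-0.012208, 0.141195) = -0.086250 rad, from sin θ sin δ cos φ₁ over cos δ − sin φ₁ sin φ₂.
λ₂ = λ₁ + Δλ = 137.805°.

latitude 75.370°, longitude 137.805°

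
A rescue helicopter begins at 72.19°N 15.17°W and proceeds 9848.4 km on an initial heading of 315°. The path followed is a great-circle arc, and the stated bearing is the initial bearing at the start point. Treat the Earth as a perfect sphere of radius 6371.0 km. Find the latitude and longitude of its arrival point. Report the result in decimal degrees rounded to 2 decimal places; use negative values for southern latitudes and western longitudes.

latitude 13.89°, longitude -148.44°

δ = 9848.4/6371 = 1.545817 rad (88.5688°).
Start latitude φ₁ = 1.259953 rad; initial bearing θ = 5.497787 rad.
Destination latitude: φ₂ = arcsin( sin φ₁ cos δ + cos φ₁ sin δ cos θ ) = arcsin(0.239989) = 13.89°.
For the longitude increment, Δλ = atan2( sin θ sin δ cos φ₁, cos δ − sin φ₁ sin φ₂ ) = atan2(-0.216209, -0.203511) = -133.27°.
λ₂ = λ₁ + Δλ = -148.44°.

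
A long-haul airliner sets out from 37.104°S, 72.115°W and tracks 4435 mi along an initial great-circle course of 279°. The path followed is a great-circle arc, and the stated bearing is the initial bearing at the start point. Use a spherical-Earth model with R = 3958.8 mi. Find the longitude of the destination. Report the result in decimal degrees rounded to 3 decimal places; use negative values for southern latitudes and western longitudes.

Angular distance δ = d/R = 4435 / 3958.8 = 1.120289 rad.
Start latitude φ₁ = -0.647587 rad; initial bearing θ = 4.869469 rad.
sin φ₂ = sin φ₁ cos δ + cos φ₁ sin δ cos θ = (-0.603264)(0.435422) + (0.797542)(0.900226)(0.156434) = -0.150360
φ₂ = asin(-0.150360) = -0.150932 rad = -8.648°.
Then Δλ = atan2(-0.709129, 0.344716) = -1.118321 rad, from sin θ sin δ cos φ₁ over cos δ − sin φ₁ sin φ₂.
λ₂ = -72.115° + -64.075° = -136.190°.

longitude -136.190°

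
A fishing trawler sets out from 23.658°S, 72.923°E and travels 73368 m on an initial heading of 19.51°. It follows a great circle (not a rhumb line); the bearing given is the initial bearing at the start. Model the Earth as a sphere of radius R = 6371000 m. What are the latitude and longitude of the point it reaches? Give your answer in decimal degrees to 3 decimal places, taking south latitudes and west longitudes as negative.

latitude -23.036°, longitude 73.162°

Central angle δ = d/R = 0.011516 rad.
Converting: φ₁ = -0.412910 rad, θ = 0.340514 rad.
Destination latitude: φ₂ = arcsin( sin φ₁ cos δ + cos φ₁ sin δ cos θ ) = arcsin(-0.391308) = -23.036°.
Δλ = atan2( sin θ sin δ cos φ₁ , cos δ − sin φ₁ sin φ₂ ) = atan2(0.003523, 0.842911) = 0.004179 rad = 0.239°.
λ₂ = 72.923° + 0.239° = 73.162°.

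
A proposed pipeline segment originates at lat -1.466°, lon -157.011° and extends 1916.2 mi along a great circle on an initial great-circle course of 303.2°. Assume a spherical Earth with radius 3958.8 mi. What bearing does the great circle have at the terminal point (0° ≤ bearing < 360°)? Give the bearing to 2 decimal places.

final bearing 300.69°

Angular distance δ = d/R = 1916.2 / 3958.8 = 0.484036 rad.
With φ₁ = -1.466° = -0.025587 rad and θ = 303.2° = 5.291838 rad:
sin φ₂ = sin φ₁ cos δ + cos φ₁ sin δ cos θ = (-0.025584)(0.885124) + (0.999673)(0.465355)(0.547563) = 0.232083
φ₂ = asin(0.232083) = 0.234219 rad = 13.420°.
Δλ = atan2( sin θ sin δ cos φ₁ , cos δ − sin φ₁ sin φ₂ ) = atan2(-0.389265, 0.891062) = -0.411869 rad = -23.598°.
λ₂ = -157.011° + -23.598° = -180.609°, normalized to (−180°, 180°] → 179.391°.
The forward bearing on arrival equals the back-azimuth from the destination plus 180°.
Back-azimuth from P₂ (13.42°, 179.39°) to P₁ (-1.47°, -157.01°), with Δλ' = λ₁ − λ₂ = -336.40°: atan2( sin Δλ' cos φ₁ , cos φ₂ sin φ₁ − sin φ₂ cos φ₁ cos Δλ' ) = 120.69°.
Final bearing = (120.69° + 180°) mod 360° = 300.69°.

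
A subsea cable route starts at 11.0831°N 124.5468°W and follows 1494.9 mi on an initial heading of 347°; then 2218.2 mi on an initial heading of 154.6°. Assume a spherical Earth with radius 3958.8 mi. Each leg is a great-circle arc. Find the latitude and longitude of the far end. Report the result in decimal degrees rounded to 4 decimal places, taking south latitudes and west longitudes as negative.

latitude 2.4800°, longitude -116.9752°

Apply the spherical direct solution leg by leg, carrying full precision between legs.
Leg 1: from (11.0831°, -124.5468°), δ = 1494.9/3958.8 = 0.377614 rad, θ = 347° → φ = 32.0895°, λ = -130.1649°.
Leg 2: from (32.0895°, -130.1649°), δ = 2218.2/3958.8 = 0.560321 rad, θ = 154.6° → φ = 2.4800°, λ = -116.9752°.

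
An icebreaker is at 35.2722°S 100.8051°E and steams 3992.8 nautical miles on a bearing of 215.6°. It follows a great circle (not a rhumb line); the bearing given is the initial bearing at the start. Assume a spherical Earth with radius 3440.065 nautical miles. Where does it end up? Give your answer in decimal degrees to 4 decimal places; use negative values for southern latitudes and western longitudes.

Angular distance δ = d/R = 3992.8 / 3440.065 = 1.160676 rad.
Converting: φ₁ = -0.615616 rad, θ = 3.762930 rad.
sin φ₂ = sin φ₁ cos δ + cos φ₁ sin δ cos θ = (-0.577462)(0.398720) + (0.816418)(0.917073)(-0.813101) = -0.839026
φ₂ = asin(-0.839026) = -0.995490 rad = -57.0374°.
Then Δλ = atan2(-0.435844, -0.085785) = -1.765138 rad, from sin θ sin δ cos φ₁ over cos δ − sin φ₁ sin φ₂.
λ₂ = 100.8051° + -101.1349° = -0.3298°.

latitude -57.0374°, longitude -0.3298°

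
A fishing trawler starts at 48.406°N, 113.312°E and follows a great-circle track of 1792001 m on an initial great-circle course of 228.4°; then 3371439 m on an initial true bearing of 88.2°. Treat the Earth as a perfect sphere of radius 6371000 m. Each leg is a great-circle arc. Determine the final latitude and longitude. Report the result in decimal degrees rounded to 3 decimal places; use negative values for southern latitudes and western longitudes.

Apply the spherical direct solution leg by leg, carrying full precision between legs.
Leg 1: from (48.406°, 113.312°), δ = 1792001/6371000 = 0.281275 rad, θ = 228.4° → φ = 36.594°, λ = 98.329°.
Leg 2: from (36.594°, 98.329°), δ = 3371439/6371000 = 0.529185 rad, θ = 88.2° → φ = 31.825°, λ = 134.760°.

latitude 31.825°, longitude 134.760°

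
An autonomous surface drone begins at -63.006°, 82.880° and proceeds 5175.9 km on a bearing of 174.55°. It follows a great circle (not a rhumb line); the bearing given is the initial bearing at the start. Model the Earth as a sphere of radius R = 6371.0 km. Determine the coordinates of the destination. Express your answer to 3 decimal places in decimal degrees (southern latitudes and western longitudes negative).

Angular distance δ = d/R = 5175.9 / 6371 = 0.812416 rad.
Start latitude φ₁ = -1.099662 rad; initial bearing θ = 3.046472 rad.
Destination latitude: φ₂ = arcsin( sin φ₁ cos δ + cos φ₁ sin δ cos θ ) = arcsin(-0.940837) = -70.193°.
Δλ = atan2( sin θ sin δ cos φ₁ , cos δ − sin φ₁ sin φ₂ ) = atan2(0.031296, -0.150590) = 2.936689 rad = 168.260°.
λ₂ = 82.880° + 168.260° = 251.140°, normalized to (−180°, 180°] → -108.860°.

latitude -70.193°, longitude -108.860°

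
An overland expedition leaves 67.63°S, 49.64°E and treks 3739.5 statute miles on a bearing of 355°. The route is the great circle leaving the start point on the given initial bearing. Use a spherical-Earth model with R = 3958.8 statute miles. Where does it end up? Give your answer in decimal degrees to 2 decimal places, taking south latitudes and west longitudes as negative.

latitude -13.58°, longitude 45.47°

δ = 3739.5/3958.8 = 0.944604 rad (54.1218°).
With φ₁ = -67.63° = -1.180366 rad and θ = 355° = 6.195919 rad:
Destination latitude: φ₂ = arcsin( sin φ₁ cos δ + cos φ₁ sin δ cos θ ) = arcsin(-0.234757) = -13.58°.
Δλ = atan2( sin θ sin δ cos φ₁ , cos δ − sin φ₁ sin φ₂ ) = atan2(-0.026877, 0.368973) = -0.072714 rad = -4.17°.
Hence λ₂ = 49.64° + -4.17° = 45.47°.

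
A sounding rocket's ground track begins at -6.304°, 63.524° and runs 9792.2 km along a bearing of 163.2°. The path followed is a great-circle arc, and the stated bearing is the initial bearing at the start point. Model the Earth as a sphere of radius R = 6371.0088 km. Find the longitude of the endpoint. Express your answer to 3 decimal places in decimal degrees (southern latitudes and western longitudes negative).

The arc subtends δ = 9792.2/6371.0088 = 1.536994 rad at the centre.
Converting: φ₁ = -0.110026 rad, θ = 2.848377 rad.
sin φ₂ = sin φ₁ cos δ + cos φ₁ sin δ cos θ = (-0.109804)(0.033796) + (0.993953)(0.999429)(-0.957319) = -0.954698
φ₂ = asin(-0.954698) = -1.268644 rad = -72.688°.
Δλ = atan2( sin θ sin δ cos φ₁ , cos δ − sin φ₁ sin φ₂ ) = atan2(0.287120, -0.071033) = 1.813325 rad = 103.896°.
λ₂ = λ₁ + Δλ = 167.420°.

longitude 167.420°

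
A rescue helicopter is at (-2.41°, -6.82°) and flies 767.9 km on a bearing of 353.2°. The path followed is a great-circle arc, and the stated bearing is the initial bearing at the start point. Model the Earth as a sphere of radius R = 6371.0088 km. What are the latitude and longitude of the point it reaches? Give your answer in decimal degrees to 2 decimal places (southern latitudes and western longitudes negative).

Angular distance δ = d/R = 767.9 / 6371.0088 = 0.120530 rad.
With φ₁ = -2.41° = -0.042062 rad and θ = 353.2° = 6.164503 rad:
Destination latitude: φ₂ = arcsin( sin φ₁ cos δ + cos φ₁ sin δ cos θ ) = arcsin(0.077542) = 4.45°.
Δλ = atan2( sin θ sin δ cos φ₁ , cos δ − sin φ₁ sin φ₂ ) = atan2(-0.014224, 0.996006) = -0.014280 rad = -0.82°.
λ₂ = λ₁ + Δλ = -7.64°.

latitude 4.45°, longitude -7.64°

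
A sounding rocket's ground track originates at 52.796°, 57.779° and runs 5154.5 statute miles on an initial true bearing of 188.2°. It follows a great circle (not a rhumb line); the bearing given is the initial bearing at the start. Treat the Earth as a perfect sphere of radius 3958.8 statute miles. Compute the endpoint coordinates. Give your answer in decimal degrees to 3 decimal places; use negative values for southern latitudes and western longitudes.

latitude -21.438°, longitude 49.284°

δ = 5154.5/3958.8 = 1.302036 rad (74.6012°).
Converting: φ₁ = 0.921464 rad, θ = 3.284710 rad.
Destination latitude: φ₂ = arcsin( sin φ₁ cos δ + cos φ₁ sin δ cos θ ) = arcsin(-0.365492) = -21.438°.
Δλ = atan2( sin θ sin δ cos φ₁ , cos δ − sin φ₁ sin φ₂ ) = atan2(-0.083145, 0.556646) = -0.148272 rad = -8.495°.
Hence λ₂ = 57.779° + -8.495° = 49.284°.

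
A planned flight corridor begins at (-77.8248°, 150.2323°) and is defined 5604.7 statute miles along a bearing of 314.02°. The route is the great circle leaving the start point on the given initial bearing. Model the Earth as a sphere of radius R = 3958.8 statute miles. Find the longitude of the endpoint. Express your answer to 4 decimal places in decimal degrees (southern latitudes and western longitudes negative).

longitude 104.9579°

δ = 5604.7/3958.8 = 1.415757 rad (81.1169°).
Converting: φ₁ = -1.358299 rad, θ = 5.480683 rad.
sin φ₂ = sin φ₁ cos δ + cos φ₁ sin δ cos θ = (-0.977507)(0.154419) + (0.210902)(0.988006)(0.694909) = -0.006146
φ₂ = asin(-0.006146) = -0.006146 rad = -0.3521°.
For the longitude increment, Δλ = atan2( sin θ sin δ cos φ₁, cos δ − sin φ₁ sin φ₂ ) = atan2(-0.149840, 0.148411) = -45.2744°.
λ₂ = λ₁ + Δλ = 104.9579°.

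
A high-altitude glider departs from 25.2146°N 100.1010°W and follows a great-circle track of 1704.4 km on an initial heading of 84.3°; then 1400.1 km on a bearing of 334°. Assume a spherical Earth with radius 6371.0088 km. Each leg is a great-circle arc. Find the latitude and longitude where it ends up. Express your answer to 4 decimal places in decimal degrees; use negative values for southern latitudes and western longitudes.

Apply the spherical direct solution leg by leg, carrying full precision between legs.
Leg 1: from (25.2146°, -100.1010°), δ = 1704.4/6371.0088 = 0.267524 rad, θ = 84.3° → φ = 25.7604°, λ = -83.1195°.
Leg 2: from (25.7604°, -83.1195°), δ = 1400.1/6371.0088 = 0.219761 rad, θ = 334° → φ = 36.9142°, λ = -89.9841°.

latitude 36.9142°, longitude -89.9841°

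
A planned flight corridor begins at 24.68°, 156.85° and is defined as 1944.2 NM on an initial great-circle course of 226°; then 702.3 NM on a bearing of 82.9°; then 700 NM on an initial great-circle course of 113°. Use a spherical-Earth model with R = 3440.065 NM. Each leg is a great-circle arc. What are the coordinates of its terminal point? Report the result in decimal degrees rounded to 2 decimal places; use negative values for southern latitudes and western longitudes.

Apply the spherical direct solution leg by leg, carrying full precision between legs.
Leg 1: from (24.68°, 156.85°), δ = 1944.2/3440.065 = 0.565164 rad, θ = 226° → φ = 0.84°, λ = 134.19°.
Leg 2: from (0.84°, 134.19°), δ = 702.3/3440.065 = 0.204153 rad, θ = 82.9° → φ = 2.25°, λ = 145.80°.
Leg 3: from (2.25°, 145.80°), δ = 700/3440.065 = 0.203485 rad, θ = 113° → φ = -2.31°, λ = 156.53°.

latitude -2.31°, longitude 156.53°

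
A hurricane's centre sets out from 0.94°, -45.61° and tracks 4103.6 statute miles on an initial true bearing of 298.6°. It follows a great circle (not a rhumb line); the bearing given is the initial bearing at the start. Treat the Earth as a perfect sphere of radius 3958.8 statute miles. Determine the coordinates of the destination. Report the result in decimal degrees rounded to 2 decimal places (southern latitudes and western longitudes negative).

δ = 4103.6/3958.8 = 1.036577 rad (59.3915°).
With φ₁ = 0.94° = 0.016406 rad and θ = 298.6° = 5.211553 rad:
Applying the spherical law of cosines for sides, sin φ₂ = sin φ₁ cos δ + cos φ₁ sin δ cos θ = 0.420292, so φ₂ = 24.85°.
For the longitude increment, Δλ = atan2( sin θ sin δ cos φ₁, cos δ − sin φ₁ sin φ₂ ) = atan2(-0.755549, 0.502274) = -56.38°.
Hence λ₂ = -45.61° + -56.38° = -101.99°.

latitude 24.85°, longitude -101.99°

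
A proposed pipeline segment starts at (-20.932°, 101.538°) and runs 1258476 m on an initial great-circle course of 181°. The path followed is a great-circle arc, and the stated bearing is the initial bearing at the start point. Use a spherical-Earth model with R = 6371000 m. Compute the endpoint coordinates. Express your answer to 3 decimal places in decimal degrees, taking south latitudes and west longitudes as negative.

latitude -32.248°, longitude 101.306°

Central angle δ = d/R = 0.197532 rad.
With φ₁ = -20.932° = -0.365332 rad and θ = 181° = 3.159046 rad:
sin φ₂ = sin φ₁ cos δ + cos φ₁ sin δ cos θ = (-0.357260)(0.980554) + (0.934005)(0.196250)(-0.999848) = -0.533583
φ₂ = asin(-0.533583) = -0.562831 rad = -32.248°.
Δλ = atan2( sin θ sin δ cos φ₁ , cos δ − sin φ₁ sin φ₂ ) = atan2(-0.003199, 0.789926) = -0.004050 rad = -0.232°.
λ₂ = λ₁ + Δλ = 101.306°.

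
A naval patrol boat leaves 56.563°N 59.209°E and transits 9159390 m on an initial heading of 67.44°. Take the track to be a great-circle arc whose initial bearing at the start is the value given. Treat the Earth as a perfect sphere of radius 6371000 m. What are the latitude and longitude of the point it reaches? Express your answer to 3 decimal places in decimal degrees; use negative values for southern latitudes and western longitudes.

The arc subtends δ = 9159390/6371000 = 1.437669 rad at the centre.
With φ₁ = 56.563° = 0.987211 rad and θ = 67.44° = 1.177050 rad:
Destination latitude: φ₂ = arcsin( sin φ₁ cos δ + cos φ₁ sin δ cos θ ) = arcsin(0.320294) = 18.681°.
For the longitude increment, Δλ = atan2( sin θ sin δ cos φ₁, cos δ − sin φ₁ sin φ₂ ) = atan2(0.504352, -0.134549) = 104.937°.
λ₂ = 59.209° + 104.937° = 164.146°.

latitude 18.681°, longitude 164.146°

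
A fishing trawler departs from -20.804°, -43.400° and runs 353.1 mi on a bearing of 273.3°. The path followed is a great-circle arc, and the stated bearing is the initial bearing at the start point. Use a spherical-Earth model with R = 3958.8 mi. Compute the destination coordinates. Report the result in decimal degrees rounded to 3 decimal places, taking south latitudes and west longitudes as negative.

latitude -20.424°, longitude -48.845°

Central angle δ = d/R = 0.089194 rad.
With φ₁ = -20.804° = -0.363098 rad and θ = 273.3° = 4.769985 rad:
Destination latitude: φ₂ = arcsin( sin φ₁ cos δ + cos φ₁ sin δ cos θ ) = arcsin(-0.348967) = -20.424°.
Then Δλ = atan2(-0.083130, 0.872081) = -0.095036 rad, from sin θ sin δ cos φ₁ over cos δ − sin φ₁ sin φ₂.
λ₂ = -43.400° + -5.445° = -48.845°.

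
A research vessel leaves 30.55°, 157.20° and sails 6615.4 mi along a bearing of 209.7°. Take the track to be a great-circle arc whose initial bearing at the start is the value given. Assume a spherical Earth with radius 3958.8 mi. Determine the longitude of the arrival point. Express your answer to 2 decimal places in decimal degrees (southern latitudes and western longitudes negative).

longitude 102.81°

Angular distance δ = d/R = 6615.4 / 3958.8 = 1.671062 rad.
With φ₁ = 30.55° = 0.533198 rad and θ = 209.7° = 3.659955 rad:
Applying the spherical law of cosines for sides, sin φ₂ = sin φ₁ cos δ + cos φ₁ sin δ cos θ = -0.795175, so φ₂ = -52.67°.
Then Δλ = atan2(-0.424539, 0.304082) = -0.949238 rad, from sin θ sin δ cos φ₁ over cos δ − sin φ₁ sin φ₂.
Hence λ₂ = 157.20° + -54.39° = 102.81°.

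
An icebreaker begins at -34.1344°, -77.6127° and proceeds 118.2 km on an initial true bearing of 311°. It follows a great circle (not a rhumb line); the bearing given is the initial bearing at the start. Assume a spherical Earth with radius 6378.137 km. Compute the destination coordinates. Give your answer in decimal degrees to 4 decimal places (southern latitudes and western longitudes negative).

latitude -33.4340°, longitude -78.5730°

The arc subtends δ = 118.2/6378.137 = 0.018532 rad at the centre.
Converting: φ₁ = -0.595758 rad, θ = 5.427974 rad.
Destination latitude: φ₂ = arcsin( sin φ₁ cos δ + cos φ₁ sin δ cos θ ) = arcsin(-0.550977) = -33.4340°.
Δλ = atan2( sin θ sin δ cos φ₁ , cos δ − sin φ₁ sin φ₂ ) = atan2(-0.011576, 0.690655) = -0.016760 rad = -0.9603°.
λ₂ = -77.6127° + -0.9603° = -78.5730°.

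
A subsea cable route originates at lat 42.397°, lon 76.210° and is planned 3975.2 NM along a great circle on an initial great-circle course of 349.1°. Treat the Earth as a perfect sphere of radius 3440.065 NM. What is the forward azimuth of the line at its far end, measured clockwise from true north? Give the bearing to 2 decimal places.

δ = 3975.2/3440.065 = 1.155560 rad (66.2087°).
With φ₁ = 42.397° = 0.739967 rad and θ = 349.1° = 6.092944 rad:
Applying the spherical law of cosines for sides, sin φ₂ = sin φ₁ cos δ + cos φ₁ sin δ cos θ = 0.935546, so φ₂ = 69.316°.
For the longitude increment, Δλ = atan2( sin θ sin δ cos φ₁, cos δ − sin φ₁ sin φ₂ ) = atan2(-0.127778, -0.227398) = -150.668°.
λ₂ = λ₁ + Δλ = -74.458°.
The forward bearing on arrival equals the back-azimuth from the destination plus 180°.
Back-azimuth from P₂ (69.32°, -74.46°) to P₁ (42.40°, 76.21°), with Δλ' = λ₁ − λ₂ = 150.67°: atan2( sin Δλ' cos φ₁ , cos φ₂ sin φ₁ − sin φ₂ cos φ₁ cos Δλ' ) = 23.29°.
Final bearing = (23.29° + 180°) mod 360° = 203.29°.

final bearing 203.29°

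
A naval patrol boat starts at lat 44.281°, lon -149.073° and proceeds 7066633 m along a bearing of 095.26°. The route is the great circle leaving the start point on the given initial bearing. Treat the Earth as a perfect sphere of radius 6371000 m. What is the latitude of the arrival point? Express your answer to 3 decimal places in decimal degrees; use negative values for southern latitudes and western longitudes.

latitude 14.608°

Angular distance δ = d/R = 7066633 / 6371000 = 1.109187 rad.
Start latitude φ₁ = 0.772849 rad; initial bearing θ = 1.662601 rad.
Applying the spherical law of cosines for sides, sin φ₂ = sin φ₁ cos δ + cos φ₁ sin δ cos θ = 0.252198, so φ₂ = 14.608°.
Δλ = atan2( sin θ sin δ cos φ₁ , cos δ − sin φ₁ sin φ₂ ) = atan2(0.638294, 0.269310) = 1.171536 rad = 67.124°.
λ₂ = λ₁ + Δλ = -81.949°.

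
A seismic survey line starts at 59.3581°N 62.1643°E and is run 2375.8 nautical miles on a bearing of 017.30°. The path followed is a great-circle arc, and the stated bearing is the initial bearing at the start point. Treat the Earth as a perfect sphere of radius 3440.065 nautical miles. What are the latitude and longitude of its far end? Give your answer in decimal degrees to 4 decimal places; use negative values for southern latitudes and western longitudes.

latitude 76.7043°, longitude -173.2934°

Angular distance δ = d/R = 2375.8 / 3440.065 = 0.690626 rad.
Start latitude φ₁ = 1.035994 rad; initial bearing θ = 0.301942 rad.
sin φ₂ = sin φ₁ cos δ + cos φ₁ sin δ cos θ = (0.860370)(0.770847) + (0.509671)(0.637020)(0.954761) = 0.973196
φ₂ = asin(0.973196) = 1.338742 rad = 76.7043°.
For the longitude increment, Δλ = atan2( sin θ sin δ cos φ₁, cos δ − sin φ₁ sin φ₂ ) = atan2(0.096549, -0.066461) = 124.5423°.
λ₂ = 62.1643° + 124.5423° = 186.7066°, normalized to (−180°, 180°] → -173.2934°.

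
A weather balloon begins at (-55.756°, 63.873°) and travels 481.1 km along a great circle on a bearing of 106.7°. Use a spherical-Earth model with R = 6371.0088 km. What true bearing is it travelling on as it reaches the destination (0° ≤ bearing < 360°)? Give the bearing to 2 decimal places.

The arc subtends δ = 481.1/6371.0088 = 0.075514 rad at the centre.
With φ₁ = -55.756° = -0.973126 rad and θ = 106.7° = 1.862266 rad:
Applying the spherical law of cosines for sides, sin φ₂ = sin φ₁ cos δ + cos φ₁ sin δ cos θ = -0.836492, so φ₂ = -56.772°.
For the longitude increment, Δλ = atan2( sin θ sin δ cos φ₁, cos δ − sin φ₁ sin φ₂ ) = atan2(0.040662, 0.305665) = 7.577°.
Hence λ₂ = 63.873° + 7.577° = 71.450°.
The forward bearing on arrival equals the back-azimuth from the destination plus 180°.
Back-azimuth from P₂ (-56.77°, 71.45°) to P₁ (-55.76°, 63.87°), with Δλ' = λ₁ − λ₂ = -7.58°: atan2( sin Δλ' cos φ₁ , cos φ₂ sin φ₁ − sin φ₂ cos φ₁ cos Δλ' ) = 280.40°.
Final bearing = (280.40° + 180°) mod 360° = 100.40°.

final bearing 100.40°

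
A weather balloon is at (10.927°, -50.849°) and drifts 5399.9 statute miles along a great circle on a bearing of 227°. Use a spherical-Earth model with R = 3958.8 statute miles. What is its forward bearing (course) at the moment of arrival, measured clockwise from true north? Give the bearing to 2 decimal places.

final bearing 245.78°

Angular distance δ = d/R = 5399.9 / 3958.8 = 1.364024 rad.
With φ₁ = 10.927° = 0.190712 rad and θ = 227° = 3.961897 rad:
sin φ₂ = sin φ₁ cos δ + cos φ₁ sin δ cos θ = (0.189558)(0.205302) + (0.981869)(0.978699)(-0.681998) = -0.616453
φ₂ = asin(-0.616453) = -0.664230 rad = -38.058°.
Δλ = atan2( sin θ sin δ cos φ₁ , cos δ − sin φ₁ sin φ₂ ) = atan2(-0.702798, 0.322155) = -1.140987 rad = -65.374°.
λ₂ = λ₁ + Δλ = -116.223°.
The forward bearing on arrival equals the back-azimuth from the destination plus 180°.
Back-azimuth from P₂ (-38.06°, -116.22°) to P₁ (10.93°, -50.85°), with Δλ' = λ₁ − λ₂ = 65.37°: atan2( sin Δλ' cos φ₁ , cos φ₂ sin φ₁ − sin φ₂ cos φ₁ cos Δλ' ) = 65.78°.
Final bearing = (65.78° + 180°) mod 360° = 245.78°.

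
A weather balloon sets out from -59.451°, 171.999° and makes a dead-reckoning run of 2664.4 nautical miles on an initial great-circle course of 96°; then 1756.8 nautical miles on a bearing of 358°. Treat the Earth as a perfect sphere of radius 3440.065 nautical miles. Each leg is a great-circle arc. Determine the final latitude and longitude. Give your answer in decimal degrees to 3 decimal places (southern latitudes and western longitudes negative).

Apply the spherical direct solution leg by leg, carrying full precision between legs.
Leg 1: from (-59.451°, 171.999°), δ = 2664.4/3440.065 = 0.774520 rad, θ = 96° → φ = -40.746°, λ = -121.356°.
Leg 2: from (-40.746°, -121.356°), δ = 1756.8/3440.065 = 0.510688 rad, θ = 358° → φ = -11.499°, λ = -122.353°.

latitude -11.499°, longitude -122.353°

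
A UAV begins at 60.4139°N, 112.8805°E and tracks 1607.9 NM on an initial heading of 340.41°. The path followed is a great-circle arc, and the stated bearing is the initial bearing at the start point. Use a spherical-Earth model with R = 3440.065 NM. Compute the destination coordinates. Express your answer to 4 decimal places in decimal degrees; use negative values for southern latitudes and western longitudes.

latitude 80.3754°, longitude 48.2490°

The arc subtends δ = 1607.9/3440.065 = 0.467404 rad at the centre.
Converting: φ₁ = 1.054421 rad, θ = 5.941275 rad.
sin φ₂ = sin φ₁ cos δ + cos φ₁ sin δ cos θ = (0.869615)(0.892741) + (0.493731)(0.450570)(0.942116) = 0.985924
φ₂ = asin(0.985924) = 1.402815 rad = 80.3754°.
Δλ = atan2( sin θ sin δ cos φ₁ , cos δ − sin φ₁ sin φ₂ ) = atan2(-0.074588, 0.035367) = -1.128033 rad = -64.6315°.
Hence λ₂ = 112.8805° + -64.6315° = 48.2490°.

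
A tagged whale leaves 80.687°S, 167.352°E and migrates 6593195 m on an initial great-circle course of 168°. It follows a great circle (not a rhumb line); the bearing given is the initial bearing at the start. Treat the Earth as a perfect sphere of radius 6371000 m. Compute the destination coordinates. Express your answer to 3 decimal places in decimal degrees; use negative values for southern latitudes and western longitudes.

Angular distance δ = d/R = 6593195 / 6371000 = 1.034876 rad.
Converting: φ₁ = -1.408254 rad, θ = 2.932153 rad.
Destination latitude: φ₂ = arcsin( sin φ₁ cos δ + cos φ₁ sin δ cos θ ) = arcsin(-0.640001) = -39.792°.
Δλ = atan2( sin θ sin δ cos φ₁ , cos δ − sin φ₁ sin φ₂ ) = atan2(0.028929, -0.120932) = 2.906791 rad = 166.547°.
λ₂ = 167.352° + 166.547° = 333.899°, normalized to (−180°, 180°] → -26.101°.

latitude -39.792°, longitude -26.101°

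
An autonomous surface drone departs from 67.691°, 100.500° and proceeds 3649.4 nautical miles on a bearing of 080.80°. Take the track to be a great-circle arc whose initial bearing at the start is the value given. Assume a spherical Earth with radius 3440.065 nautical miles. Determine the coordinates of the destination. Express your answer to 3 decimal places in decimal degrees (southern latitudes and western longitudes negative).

Angular distance δ = d/R = 3649.4 / 3440.065 = 1.060852 rad.
Converting: φ₁ = 1.181431 rad, θ = 1.410226 rad.
sin φ₂ = sin φ₁ cos δ + cos φ₁ sin δ cos θ = (0.925150)(0.488129) + (0.379601)(0.872772)(0.159881) = 0.504562
φ₂ = asin(0.504562) = 0.528874 rad = 30.302°.
For the longitude increment, Δλ = atan2( sin θ sin δ cos φ₁, cos δ − sin φ₁ sin φ₂ ) = atan2(0.327044, 0.021333) = 86.268°.
λ₂ = 100.500° + 86.268° = 186.768°, normalized to (−180°, 180°] → -173.232°.

latitude 30.302°, longitude -173.232°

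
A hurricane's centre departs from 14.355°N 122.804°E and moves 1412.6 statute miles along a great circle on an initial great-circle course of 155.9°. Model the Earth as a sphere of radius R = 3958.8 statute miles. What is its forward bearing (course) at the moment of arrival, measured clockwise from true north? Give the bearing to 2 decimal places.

δ = 1412.6/3958.8 = 0.356825 rad (20.4446°).
With φ₁ = 14.355° = 0.250542 rad and θ = 155.9° = 2.720968 rad:
sin φ₂ = sin φ₁ cos δ + cos φ₁ sin δ cos θ = (0.247929)(0.937010) + (0.968778)(0.349301)(-0.912834) = -0.076587
φ₂ = asin(-0.076587) = -0.076662 rad = -4.392°.
Δλ = atan2( sin θ sin δ cos φ₁ , cos δ − sin φ₁ sin φ₂ ) = atan2(0.138177, 0.955999) = 0.143543 rad = 8.224°.
λ₂ = λ₁ + Δλ = 131.028°.
The forward bearing on arrival equals the back-azimuth from the destination plus 180°.
Back-azimuth from P₂ (-4.39°, 131.03°) to P₁ (14.36°, 122.80°), with Δλ' = λ₁ − λ₂ = -8.22°: atan2( sin Δλ' cos φ₁ , cos φ₂ sin φ₁ − sin φ₂ cos φ₁ cos Δλ' ) = 336.63°.
Final bearing = (336.63° + 180°) mod 360° = 156.63°.

final bearing 156.63°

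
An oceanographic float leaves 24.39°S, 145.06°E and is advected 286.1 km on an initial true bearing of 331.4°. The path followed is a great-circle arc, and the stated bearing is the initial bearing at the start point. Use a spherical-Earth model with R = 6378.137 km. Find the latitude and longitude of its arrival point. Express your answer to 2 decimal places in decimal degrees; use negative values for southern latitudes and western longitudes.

latitude -22.13°, longitude 143.73°

The arc subtends δ = 286.1/6378.137 = 0.044856 rad at the centre.
Converting: φ₁ = -0.425686 rad, θ = 5.784021 rad.
Destination latitude: φ₂ = arcsin( sin φ₁ cos δ + cos φ₁ sin δ cos θ ) = arcsin(-0.376674) = -22.13°.
Then Δλ = atan2(-0.019550, 0.843448) = -0.023174 rad, from sin θ sin δ cos φ₁ over cos δ − sin φ₁ sin φ₂.
λ₂ = λ₁ + Δλ = 143.73°.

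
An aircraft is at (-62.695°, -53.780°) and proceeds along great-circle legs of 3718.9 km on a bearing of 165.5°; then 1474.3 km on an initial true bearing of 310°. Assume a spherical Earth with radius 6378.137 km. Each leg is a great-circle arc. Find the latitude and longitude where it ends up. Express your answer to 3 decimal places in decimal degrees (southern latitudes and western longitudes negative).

Apply the spherical direct solution leg by leg, carrying full precision between legs.
Leg 1: from (-62.695°, -53.780°), δ = 3718.9/6378.137 = 0.583070 rad, θ = 165.5° → φ = -80.501°, λ = 69.569°.
Leg 2: from (-80.501°, 69.569°), δ = 1474.3/6378.137 = 0.231149 rad, θ = 310° → φ = -69.350°, λ = 39.724°.

latitude -69.350°, longitude 39.724°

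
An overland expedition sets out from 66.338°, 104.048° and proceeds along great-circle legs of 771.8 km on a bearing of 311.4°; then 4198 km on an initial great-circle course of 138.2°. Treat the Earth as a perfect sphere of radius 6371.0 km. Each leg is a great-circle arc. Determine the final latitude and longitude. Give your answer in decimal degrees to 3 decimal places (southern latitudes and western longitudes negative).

Apply the spherical direct solution leg by leg, carrying full precision between legs.
Leg 1: from (66.338°, 104.048°), δ = 771.8/6371 = 0.121143 rad, θ = 311.4° → φ = 70.269°, λ = 88.472°.
Leg 2: from (70.269°, 88.472°), δ = 4198/6371 = 0.658923 rad, θ = 138.2° → φ = 36.167°, λ = 118.837°.

latitude 36.167°, longitude 118.837°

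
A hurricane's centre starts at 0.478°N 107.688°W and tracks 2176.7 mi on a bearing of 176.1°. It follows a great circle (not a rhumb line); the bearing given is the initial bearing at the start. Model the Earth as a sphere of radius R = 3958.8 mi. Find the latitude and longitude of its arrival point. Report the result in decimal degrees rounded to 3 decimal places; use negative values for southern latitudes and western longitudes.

Angular distance δ = d/R = 2176.7 / 3958.8 = 0.549838 rad.
Converting: φ₁ = 0.008343 rad, θ = 3.073525 rad.
sin φ₂ = sin φ₁ cos δ + cos φ₁ sin δ cos θ = (0.008343)(0.852609) + (0.999965)(0.522549)(-0.997684) = -0.514208
φ₂ = asin(-0.514208) = -0.540084 rad = -30.945°.
For the longitude increment, Δλ = atan2( sin θ sin δ cos φ₁, cos δ − sin φ₁ sin φ₂ ) = atan2(0.035540, 0.856899) = 2.375°.
λ₂ = -107.688° + 2.375° = -105.313°.

latitude -30.945°, longitude -105.313°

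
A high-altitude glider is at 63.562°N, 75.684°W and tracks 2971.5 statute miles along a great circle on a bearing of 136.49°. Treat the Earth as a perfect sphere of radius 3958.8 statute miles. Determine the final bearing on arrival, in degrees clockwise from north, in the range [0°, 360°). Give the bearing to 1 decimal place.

Angular distance δ = d/R = 2971.5 / 3958.8 = 0.750606 rad.
Start latitude φ₁ = 1.109366 rad; initial bearing θ = 2.382200 rad.
sin φ₂ = sin φ₁ cos δ + cos φ₁ sin δ cos θ = (0.895417)(0.731275) + (0.445229)(0.682082)(-0.725254) = 0.434549
φ₂ = asin(0.434549) = 0.449537 rad = 25.757°.
For the longitude increment, Δλ = atan2( sin θ sin δ cos φ₁, cos δ − sin φ₁ sin φ₂ ) = atan2(0.209080, 0.342173) = 31.426°.
λ₂ = -75.684° + 31.426° = -44.258°.
The forward bearing on arrival equals the back-azimuth from the destination plus 180°.
Back-azimuth from P₂ (25.8°, -44.3°) to P₁ (63.6°, -75.7°), with Δλ' = λ₁ − λ₂ = -31.4°: atan2( sin Δλ' cos φ₁ , cos φ₂ sin φ₁ − sin φ₂ cos φ₁ cos Δλ' ) = 340.1°.
Final bearing = (340.1° + 180°) mod 360° = 160.1°.

final bearing 160.1°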